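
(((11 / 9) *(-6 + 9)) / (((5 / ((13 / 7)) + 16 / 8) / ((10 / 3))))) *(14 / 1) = 20020 / 549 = 36.47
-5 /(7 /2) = -10 /7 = -1.43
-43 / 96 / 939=-43 / 90144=-0.00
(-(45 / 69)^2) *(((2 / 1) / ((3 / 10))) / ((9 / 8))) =-2.52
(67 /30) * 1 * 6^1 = 67 /5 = 13.40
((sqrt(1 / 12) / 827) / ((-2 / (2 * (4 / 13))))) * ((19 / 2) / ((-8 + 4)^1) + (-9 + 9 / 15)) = 431 * sqrt(3) / 645060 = 0.00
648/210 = 3.09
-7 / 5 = -1.40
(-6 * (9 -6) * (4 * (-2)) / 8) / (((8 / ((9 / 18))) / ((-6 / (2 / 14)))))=-189 / 4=-47.25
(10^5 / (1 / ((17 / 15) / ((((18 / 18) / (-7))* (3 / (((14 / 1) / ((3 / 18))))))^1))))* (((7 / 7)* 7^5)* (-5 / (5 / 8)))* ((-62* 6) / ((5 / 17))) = -3777598329344000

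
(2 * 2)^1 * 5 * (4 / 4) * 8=160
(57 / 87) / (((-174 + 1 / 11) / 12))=-2508 / 55477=-0.05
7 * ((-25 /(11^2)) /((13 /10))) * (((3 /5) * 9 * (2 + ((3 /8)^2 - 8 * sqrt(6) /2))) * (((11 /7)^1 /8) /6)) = 1.51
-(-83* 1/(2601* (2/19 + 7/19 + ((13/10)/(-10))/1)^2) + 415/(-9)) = 5715665935/123232201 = 46.38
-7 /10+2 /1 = 13 /10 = 1.30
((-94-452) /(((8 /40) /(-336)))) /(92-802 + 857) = 6240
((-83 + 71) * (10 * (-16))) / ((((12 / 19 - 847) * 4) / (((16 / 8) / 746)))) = -9120 / 5998213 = -0.00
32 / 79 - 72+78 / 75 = -139346 / 1975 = -70.55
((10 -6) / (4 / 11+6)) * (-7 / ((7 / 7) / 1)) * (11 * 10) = -484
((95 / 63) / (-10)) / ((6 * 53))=-19 / 40068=-0.00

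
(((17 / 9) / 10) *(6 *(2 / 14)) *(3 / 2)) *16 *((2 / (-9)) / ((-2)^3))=34 / 315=0.11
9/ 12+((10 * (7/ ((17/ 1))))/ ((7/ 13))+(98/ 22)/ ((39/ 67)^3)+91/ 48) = 5835376961/ 177482448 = 32.88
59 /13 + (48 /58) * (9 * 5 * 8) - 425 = -46194 /377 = -122.53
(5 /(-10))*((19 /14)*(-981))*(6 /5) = 798.81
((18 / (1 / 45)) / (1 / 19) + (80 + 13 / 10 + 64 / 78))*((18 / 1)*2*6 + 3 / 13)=5653976999 / 1690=3345548.52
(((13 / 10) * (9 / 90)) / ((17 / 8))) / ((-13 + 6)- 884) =-26 / 378675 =-0.00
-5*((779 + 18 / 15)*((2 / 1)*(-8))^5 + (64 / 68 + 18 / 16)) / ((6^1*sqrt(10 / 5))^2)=185435771777 / 3264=56812430.08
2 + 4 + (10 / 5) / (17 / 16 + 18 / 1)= 1862 / 305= 6.10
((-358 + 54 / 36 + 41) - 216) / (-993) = 1063 / 1986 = 0.54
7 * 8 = 56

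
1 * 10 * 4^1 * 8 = 320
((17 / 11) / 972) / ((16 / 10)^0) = 17 / 10692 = 0.00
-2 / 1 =-2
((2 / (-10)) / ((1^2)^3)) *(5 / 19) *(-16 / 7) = 16 / 133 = 0.12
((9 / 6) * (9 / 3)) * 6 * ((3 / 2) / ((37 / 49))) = 3969 / 74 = 53.64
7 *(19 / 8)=133 / 8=16.62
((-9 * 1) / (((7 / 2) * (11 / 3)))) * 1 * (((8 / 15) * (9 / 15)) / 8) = -54 / 1925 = -0.03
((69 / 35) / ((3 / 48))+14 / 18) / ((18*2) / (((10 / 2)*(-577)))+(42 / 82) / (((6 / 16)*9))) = 240851917 / 1037932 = 232.05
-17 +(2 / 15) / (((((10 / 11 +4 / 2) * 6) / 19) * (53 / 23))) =-1292633 / 76320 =-16.94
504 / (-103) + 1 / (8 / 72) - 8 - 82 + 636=56661 / 103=550.11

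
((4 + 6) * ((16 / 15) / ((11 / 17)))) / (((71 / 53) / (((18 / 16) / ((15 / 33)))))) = 10812 / 355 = 30.46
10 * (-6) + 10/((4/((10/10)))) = -115/2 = -57.50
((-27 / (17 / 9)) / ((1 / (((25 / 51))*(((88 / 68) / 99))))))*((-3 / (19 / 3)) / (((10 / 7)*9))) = 315 / 93347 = 0.00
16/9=1.78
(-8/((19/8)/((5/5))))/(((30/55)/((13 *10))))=-45760/57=-802.81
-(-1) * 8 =8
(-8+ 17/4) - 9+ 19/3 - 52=-58.42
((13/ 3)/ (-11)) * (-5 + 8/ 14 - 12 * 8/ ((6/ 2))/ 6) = 2665/ 693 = 3.85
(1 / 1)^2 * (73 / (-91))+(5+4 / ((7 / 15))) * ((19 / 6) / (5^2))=2503 / 2730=0.92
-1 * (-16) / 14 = 8 / 7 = 1.14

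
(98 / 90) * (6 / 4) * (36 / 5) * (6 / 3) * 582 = 342216 / 25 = 13688.64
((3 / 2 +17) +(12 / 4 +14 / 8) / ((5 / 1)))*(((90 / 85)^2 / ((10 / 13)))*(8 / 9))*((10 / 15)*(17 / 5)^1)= 121368 / 2125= 57.11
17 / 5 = 3.40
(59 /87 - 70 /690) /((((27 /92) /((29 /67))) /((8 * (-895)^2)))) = 5450571.44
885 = 885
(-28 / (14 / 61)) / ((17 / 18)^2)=-39528 / 289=-136.78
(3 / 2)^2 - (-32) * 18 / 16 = 153 / 4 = 38.25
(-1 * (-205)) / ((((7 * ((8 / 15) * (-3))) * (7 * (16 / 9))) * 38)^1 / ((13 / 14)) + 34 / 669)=-26743275 / 744078362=-0.04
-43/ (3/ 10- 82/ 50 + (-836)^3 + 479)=2150/ 29213828917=0.00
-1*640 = -640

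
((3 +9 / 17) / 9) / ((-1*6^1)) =-10 / 153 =-0.07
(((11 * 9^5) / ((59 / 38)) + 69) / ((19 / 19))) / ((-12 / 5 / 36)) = -370298295 / 59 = -6276242.29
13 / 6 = 2.17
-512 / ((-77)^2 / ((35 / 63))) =-0.05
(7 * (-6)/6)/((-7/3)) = 3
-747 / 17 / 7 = -747 / 119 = -6.28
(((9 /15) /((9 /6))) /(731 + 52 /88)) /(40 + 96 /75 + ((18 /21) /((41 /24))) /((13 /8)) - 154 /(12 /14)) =-164164 /41458197377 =-0.00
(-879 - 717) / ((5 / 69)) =-110124 / 5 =-22024.80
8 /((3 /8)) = 64 /3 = 21.33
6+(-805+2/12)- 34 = -4997/6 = -832.83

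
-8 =-8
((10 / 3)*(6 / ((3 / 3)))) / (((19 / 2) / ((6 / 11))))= 240 / 209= 1.15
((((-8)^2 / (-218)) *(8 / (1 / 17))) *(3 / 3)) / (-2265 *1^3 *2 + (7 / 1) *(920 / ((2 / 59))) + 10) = -0.00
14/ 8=7/ 4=1.75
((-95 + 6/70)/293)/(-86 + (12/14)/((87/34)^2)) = 4190703/1110861155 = 0.00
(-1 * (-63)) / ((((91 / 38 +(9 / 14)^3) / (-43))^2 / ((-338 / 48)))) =-2229607104145512 / 19238522209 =-115892.85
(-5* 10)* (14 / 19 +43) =-41550 / 19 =-2186.84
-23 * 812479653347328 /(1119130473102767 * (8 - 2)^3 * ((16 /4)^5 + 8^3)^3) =-12223143 /572994802228616704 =-0.00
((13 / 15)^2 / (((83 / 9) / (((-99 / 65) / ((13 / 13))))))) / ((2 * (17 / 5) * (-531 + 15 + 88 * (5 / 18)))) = 11583 / 312113200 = 0.00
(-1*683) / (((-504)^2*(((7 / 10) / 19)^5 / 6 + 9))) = -5284923803125 / 17689746498035661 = -0.00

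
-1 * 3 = -3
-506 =-506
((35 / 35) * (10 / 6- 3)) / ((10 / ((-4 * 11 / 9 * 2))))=176 / 135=1.30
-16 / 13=-1.23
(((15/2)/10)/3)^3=1/64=0.02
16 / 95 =0.17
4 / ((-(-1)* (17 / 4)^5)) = 4096 / 1419857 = 0.00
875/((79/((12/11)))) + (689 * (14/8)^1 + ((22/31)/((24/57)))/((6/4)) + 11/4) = 98734655/80817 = 1221.71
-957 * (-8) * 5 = 38280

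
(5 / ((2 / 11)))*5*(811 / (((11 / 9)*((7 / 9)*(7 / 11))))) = 18065025 / 98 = 184336.99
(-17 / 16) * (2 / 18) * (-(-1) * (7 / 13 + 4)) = -1003 / 1872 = -0.54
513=513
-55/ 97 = -0.57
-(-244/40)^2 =-3721/100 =-37.21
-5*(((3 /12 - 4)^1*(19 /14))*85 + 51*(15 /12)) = 103275 /56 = 1844.20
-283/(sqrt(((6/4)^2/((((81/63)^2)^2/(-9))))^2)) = -91692/2401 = -38.19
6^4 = 1296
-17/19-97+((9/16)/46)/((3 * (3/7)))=-1368827/13984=-97.89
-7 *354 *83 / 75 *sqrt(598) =-68558 *sqrt(598) / 25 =-67060.80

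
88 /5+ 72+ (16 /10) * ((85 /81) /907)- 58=11608466 /367335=31.60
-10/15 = -2/3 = -0.67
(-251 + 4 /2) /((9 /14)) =-387.33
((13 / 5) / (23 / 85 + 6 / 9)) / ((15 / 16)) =3536 / 1195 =2.96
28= 28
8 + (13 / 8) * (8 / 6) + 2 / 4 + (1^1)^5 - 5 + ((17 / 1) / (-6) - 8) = -25 / 6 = -4.17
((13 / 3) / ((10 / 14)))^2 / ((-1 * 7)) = -1183 / 225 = -5.26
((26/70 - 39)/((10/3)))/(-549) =676/32025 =0.02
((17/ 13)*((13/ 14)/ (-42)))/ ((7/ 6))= -17/ 686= -0.02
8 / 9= 0.89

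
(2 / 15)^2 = 4 / 225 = 0.02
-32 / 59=-0.54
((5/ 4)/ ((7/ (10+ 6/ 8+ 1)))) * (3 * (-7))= -705/ 16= -44.06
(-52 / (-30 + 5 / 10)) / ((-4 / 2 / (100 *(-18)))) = 93600 / 59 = 1586.44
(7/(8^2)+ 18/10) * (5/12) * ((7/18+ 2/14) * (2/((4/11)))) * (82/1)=18462587/96768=190.79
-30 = -30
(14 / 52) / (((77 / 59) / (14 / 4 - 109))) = -12449 / 572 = -21.76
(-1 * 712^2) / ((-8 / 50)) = 3168400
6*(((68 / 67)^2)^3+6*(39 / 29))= 144206510541852 / 2623293082901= 54.97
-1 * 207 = -207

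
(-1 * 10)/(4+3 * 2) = -1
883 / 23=38.39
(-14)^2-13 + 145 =328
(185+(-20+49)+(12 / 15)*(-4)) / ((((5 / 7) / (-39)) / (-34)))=9783228 / 25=391329.12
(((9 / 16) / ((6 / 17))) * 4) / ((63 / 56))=17 / 3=5.67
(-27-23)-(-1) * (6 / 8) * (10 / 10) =-197 / 4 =-49.25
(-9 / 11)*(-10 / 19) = 90 / 209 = 0.43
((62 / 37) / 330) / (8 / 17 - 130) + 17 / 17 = 1.00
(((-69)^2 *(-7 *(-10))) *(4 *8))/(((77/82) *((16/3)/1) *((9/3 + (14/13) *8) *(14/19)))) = 2892878820/11627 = 248806.99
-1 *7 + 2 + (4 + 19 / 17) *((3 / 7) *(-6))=-2161 / 119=-18.16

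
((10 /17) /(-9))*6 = -20 /51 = -0.39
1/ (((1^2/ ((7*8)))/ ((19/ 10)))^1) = 532/ 5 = 106.40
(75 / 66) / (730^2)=1 / 468952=0.00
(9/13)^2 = 81/169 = 0.48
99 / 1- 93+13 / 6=49 / 6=8.17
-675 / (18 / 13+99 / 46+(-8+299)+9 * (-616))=0.13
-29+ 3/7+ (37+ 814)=5757/7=822.43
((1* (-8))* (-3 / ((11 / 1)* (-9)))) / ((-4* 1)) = 2 / 33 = 0.06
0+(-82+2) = -80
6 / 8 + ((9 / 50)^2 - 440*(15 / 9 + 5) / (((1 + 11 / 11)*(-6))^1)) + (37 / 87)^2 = 1160931866 / 4730625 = 245.41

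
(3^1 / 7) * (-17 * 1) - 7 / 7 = -58 / 7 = -8.29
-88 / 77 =-8 / 7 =-1.14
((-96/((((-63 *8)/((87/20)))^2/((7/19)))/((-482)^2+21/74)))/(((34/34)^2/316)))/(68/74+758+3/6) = -1142219088683/4484520600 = -254.70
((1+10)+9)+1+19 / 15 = 334 / 15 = 22.27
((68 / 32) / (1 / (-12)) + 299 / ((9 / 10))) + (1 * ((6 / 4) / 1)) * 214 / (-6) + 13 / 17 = 38860 / 153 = 253.99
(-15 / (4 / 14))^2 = 11025 / 4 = 2756.25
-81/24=-27/8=-3.38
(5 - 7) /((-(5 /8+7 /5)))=0.99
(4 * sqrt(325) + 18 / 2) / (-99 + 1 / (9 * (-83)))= -7470 * sqrt(13) / 36977 - 6723 / 73954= -0.82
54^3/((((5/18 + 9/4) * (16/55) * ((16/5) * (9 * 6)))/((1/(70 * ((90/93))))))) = 745767/40768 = 18.29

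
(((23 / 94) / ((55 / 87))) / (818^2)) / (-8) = -2001 / 27674968640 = -0.00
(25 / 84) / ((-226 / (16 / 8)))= -25 / 9492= -0.00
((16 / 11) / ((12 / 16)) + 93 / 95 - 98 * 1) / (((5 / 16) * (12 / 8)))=-9538592 / 47025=-202.84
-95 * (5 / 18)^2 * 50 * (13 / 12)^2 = -10034375 / 23328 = -430.14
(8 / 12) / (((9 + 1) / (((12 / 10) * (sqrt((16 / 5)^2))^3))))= 8192 / 3125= 2.62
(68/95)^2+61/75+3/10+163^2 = 1438799381/54150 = 26570.63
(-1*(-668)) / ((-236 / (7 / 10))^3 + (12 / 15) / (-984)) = -281822520 / 16167434880343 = -0.00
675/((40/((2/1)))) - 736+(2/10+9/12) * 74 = -12639/20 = -631.95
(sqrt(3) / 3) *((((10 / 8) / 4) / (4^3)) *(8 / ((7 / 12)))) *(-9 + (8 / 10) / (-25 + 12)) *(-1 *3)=1767 *sqrt(3) / 2912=1.05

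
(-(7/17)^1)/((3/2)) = -14/51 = -0.27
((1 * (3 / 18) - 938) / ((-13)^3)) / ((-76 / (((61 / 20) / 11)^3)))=-1277222087 / 10667507136000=-0.00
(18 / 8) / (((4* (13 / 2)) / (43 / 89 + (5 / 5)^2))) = 297 / 2314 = 0.13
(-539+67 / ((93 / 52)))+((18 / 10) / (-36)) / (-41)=-38247167 / 76260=-501.54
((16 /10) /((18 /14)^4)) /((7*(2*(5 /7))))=9604 /164025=0.06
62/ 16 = 31/ 8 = 3.88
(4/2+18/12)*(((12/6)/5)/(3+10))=7/65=0.11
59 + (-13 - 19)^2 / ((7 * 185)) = 59.79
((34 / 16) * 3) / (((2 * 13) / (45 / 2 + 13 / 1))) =3621 / 416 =8.70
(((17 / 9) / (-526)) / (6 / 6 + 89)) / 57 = -0.00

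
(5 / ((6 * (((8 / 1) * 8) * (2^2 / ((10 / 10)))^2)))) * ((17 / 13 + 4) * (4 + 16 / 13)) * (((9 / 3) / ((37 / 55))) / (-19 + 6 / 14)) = -0.01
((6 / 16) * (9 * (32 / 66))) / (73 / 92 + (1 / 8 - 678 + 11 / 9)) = -0.00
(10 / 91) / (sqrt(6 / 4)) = 10 * sqrt(6) / 273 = 0.09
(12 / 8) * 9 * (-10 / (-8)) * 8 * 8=1080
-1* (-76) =76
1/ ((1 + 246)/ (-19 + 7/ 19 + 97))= 1489/ 4693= 0.32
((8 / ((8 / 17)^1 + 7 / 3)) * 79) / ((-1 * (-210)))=5372 / 5005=1.07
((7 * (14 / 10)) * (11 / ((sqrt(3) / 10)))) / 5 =1078 * sqrt(3) / 15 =124.48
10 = 10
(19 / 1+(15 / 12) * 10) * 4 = 126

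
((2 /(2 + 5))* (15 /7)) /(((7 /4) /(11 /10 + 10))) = 1332 /343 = 3.88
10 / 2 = 5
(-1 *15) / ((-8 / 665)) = 9975 / 8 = 1246.88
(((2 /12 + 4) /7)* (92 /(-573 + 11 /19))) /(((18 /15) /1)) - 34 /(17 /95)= -190.08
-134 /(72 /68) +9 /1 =-1058 /9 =-117.56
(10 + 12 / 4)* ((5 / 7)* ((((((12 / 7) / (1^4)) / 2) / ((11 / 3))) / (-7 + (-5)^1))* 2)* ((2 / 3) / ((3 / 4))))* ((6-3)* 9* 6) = -28080 / 539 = -52.10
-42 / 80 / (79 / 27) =-567 / 3160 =-0.18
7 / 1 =7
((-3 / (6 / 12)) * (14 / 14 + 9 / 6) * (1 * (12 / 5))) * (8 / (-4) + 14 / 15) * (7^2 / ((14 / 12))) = 8064 / 5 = 1612.80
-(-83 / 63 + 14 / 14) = 20 / 63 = 0.32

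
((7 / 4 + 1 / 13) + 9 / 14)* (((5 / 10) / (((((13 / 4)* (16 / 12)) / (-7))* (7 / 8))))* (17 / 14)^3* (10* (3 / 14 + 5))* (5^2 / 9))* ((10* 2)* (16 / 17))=-94831015000 / 8521149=-11128.90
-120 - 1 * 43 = -163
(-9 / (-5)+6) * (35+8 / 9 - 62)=-203.67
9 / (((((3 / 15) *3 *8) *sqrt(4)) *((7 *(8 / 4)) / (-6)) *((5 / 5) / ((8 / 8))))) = -45 / 112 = -0.40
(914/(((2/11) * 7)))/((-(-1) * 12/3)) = 5027/28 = 179.54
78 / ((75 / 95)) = 494 / 5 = 98.80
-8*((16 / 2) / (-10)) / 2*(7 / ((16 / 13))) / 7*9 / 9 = 13 / 5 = 2.60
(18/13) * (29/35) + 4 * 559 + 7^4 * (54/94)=77337679/21385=3616.45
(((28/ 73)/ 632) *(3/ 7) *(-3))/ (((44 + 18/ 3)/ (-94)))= 423/ 288350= 0.00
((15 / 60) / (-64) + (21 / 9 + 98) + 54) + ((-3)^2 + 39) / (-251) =29712911 / 192768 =154.14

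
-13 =-13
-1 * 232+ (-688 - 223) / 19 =-5319 / 19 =-279.95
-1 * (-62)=62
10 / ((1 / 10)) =100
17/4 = 4.25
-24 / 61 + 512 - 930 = -25522 / 61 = -418.39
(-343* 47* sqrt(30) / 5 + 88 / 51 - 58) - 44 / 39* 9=-16121* sqrt(30) / 5 - 44042 / 663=-17726.10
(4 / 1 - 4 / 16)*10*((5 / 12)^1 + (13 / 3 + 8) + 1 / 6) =3875 / 8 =484.38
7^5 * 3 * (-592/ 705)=-9949744/ 235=-42339.34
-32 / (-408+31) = 0.08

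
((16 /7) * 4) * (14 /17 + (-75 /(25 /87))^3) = -19344183232 /119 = -162556161.61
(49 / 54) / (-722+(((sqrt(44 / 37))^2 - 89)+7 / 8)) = -7252 / 6465015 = -0.00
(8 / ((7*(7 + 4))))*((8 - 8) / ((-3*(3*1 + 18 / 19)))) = 0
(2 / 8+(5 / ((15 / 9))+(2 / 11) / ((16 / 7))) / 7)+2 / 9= 5057 / 5544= 0.91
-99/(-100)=99/100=0.99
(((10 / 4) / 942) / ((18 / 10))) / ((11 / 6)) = 25 / 31086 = 0.00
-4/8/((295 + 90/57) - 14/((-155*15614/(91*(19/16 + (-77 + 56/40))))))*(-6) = 1839329200/181811422947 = 0.01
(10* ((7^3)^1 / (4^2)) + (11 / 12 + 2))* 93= 161665 / 8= 20208.12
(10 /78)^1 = 5 /39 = 0.13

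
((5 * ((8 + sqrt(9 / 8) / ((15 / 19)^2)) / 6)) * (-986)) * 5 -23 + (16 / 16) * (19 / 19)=-98666 / 3 -177973 * sqrt(2) / 36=-39880.11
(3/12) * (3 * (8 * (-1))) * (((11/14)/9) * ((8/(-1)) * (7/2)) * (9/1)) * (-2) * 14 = -3696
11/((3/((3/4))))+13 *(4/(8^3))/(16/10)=2881/1024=2.81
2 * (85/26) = 85/13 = 6.54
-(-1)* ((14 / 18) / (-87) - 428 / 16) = -83809 / 3132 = -26.76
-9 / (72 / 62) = -31 / 4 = -7.75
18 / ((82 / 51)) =459 / 41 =11.20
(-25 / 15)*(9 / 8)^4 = -10935 / 4096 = -2.67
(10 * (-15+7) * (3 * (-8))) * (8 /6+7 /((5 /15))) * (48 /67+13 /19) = 1141120 /19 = 60058.95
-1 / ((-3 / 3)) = 1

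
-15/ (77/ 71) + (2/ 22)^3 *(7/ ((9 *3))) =-3479306/ 251559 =-13.83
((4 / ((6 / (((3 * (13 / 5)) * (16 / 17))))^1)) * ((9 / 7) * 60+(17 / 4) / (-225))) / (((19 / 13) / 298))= 195759511376 / 2543625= 76960.84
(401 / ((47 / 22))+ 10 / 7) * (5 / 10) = 94.57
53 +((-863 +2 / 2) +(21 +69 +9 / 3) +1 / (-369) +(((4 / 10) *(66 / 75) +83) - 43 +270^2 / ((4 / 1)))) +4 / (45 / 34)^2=7286121544 / 415125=17551.63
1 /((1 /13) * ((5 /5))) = 13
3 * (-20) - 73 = -133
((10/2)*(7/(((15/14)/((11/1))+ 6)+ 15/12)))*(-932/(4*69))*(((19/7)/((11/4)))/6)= -1239560/468441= -2.65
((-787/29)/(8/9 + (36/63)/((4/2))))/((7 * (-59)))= 7083/126614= 0.06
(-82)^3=-551368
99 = 99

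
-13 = -13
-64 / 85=-0.75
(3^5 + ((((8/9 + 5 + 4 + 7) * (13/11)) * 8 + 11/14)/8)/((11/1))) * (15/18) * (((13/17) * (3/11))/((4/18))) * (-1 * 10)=-9704703125/5068448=-1914.73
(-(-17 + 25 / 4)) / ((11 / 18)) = 387 / 22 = 17.59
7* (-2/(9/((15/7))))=-10/3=-3.33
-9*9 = -81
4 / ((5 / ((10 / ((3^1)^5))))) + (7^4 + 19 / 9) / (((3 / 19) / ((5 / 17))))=18492076 / 4131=4476.42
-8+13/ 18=-131/ 18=-7.28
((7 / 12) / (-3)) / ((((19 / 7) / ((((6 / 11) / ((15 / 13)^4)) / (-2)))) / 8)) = 2798978 / 31741875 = 0.09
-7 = -7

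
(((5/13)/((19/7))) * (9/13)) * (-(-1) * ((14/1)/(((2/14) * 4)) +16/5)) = 17451/6422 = 2.72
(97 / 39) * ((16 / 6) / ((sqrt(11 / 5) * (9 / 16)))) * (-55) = -62080 * sqrt(55) / 1053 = -437.22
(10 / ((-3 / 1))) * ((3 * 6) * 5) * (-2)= 600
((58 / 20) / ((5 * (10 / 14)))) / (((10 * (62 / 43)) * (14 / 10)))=1247 / 31000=0.04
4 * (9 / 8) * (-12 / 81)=-2 / 3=-0.67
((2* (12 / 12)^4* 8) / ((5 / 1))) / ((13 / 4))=64 / 65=0.98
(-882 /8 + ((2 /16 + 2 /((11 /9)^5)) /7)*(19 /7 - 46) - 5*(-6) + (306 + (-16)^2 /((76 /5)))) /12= 284624842031 /14394094176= 19.77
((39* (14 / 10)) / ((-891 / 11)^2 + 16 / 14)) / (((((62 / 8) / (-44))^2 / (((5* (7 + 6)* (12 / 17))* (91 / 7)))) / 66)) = 7923150563328 / 750440095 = 10558.01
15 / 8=1.88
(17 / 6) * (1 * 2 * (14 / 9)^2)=3332 / 243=13.71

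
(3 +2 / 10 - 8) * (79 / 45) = -632 / 75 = -8.43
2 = 2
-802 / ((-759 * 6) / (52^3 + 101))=18808103 / 759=24780.11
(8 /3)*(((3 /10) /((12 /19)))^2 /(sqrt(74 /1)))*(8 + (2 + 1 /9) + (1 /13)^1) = 53789*sqrt(74) /649350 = 0.71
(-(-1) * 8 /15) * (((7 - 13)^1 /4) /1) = -4 /5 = -0.80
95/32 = 2.97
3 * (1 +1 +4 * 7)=90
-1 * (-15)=15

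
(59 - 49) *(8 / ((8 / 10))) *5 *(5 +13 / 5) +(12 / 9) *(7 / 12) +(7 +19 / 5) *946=630791 / 45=14017.58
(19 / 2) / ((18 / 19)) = 361 / 36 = 10.03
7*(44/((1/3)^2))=2772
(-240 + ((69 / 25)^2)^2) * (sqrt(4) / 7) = -20309394 / 390625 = -51.99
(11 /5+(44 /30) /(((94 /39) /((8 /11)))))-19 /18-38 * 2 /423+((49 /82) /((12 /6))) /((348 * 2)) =1.41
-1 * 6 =-6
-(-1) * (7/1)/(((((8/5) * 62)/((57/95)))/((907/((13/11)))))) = 209517/6448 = 32.49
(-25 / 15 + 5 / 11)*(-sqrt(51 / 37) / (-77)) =-40*sqrt(1887) / 94017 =-0.02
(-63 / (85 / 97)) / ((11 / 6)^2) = -21.39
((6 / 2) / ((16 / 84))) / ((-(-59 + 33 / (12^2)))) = 108 / 403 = 0.27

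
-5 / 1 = -5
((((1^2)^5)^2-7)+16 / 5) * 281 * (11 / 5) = -43274 / 25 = -1730.96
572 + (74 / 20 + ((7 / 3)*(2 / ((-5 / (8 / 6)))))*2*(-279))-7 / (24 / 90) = 24877 / 20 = 1243.85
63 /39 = 21 /13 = 1.62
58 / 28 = 29 / 14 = 2.07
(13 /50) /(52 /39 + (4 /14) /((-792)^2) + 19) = 0.01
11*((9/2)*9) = 891/2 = 445.50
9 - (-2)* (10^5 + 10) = 200029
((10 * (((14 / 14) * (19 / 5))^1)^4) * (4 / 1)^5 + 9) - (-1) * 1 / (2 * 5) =533797091 / 250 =2135188.36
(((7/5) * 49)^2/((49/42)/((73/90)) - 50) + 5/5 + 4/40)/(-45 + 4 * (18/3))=5660593/1240750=4.56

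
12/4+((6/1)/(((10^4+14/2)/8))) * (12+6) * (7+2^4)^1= 49893/10007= 4.99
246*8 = 1968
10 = 10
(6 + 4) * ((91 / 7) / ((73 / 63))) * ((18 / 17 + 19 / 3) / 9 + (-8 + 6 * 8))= 17050670 / 3723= 4579.82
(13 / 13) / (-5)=-1 / 5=-0.20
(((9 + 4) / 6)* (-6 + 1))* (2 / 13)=-5 / 3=-1.67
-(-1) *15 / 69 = 5 / 23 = 0.22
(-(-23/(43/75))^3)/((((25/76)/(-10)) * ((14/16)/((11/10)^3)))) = -1661532820200/556549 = -2985420.55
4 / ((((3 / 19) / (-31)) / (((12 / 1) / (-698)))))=4712 / 349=13.50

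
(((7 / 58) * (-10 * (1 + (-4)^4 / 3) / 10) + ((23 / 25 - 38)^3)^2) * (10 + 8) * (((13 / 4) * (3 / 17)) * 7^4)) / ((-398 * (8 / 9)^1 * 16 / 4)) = -279156781568977096337285733 / 6131687500000000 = -45526909446.87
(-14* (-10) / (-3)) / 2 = -70 / 3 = -23.33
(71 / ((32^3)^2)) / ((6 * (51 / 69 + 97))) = 1633 / 14482629722112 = 0.00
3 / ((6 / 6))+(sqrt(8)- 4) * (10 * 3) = -117+60 * sqrt(2) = -32.15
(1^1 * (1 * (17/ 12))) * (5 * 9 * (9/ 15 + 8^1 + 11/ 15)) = 595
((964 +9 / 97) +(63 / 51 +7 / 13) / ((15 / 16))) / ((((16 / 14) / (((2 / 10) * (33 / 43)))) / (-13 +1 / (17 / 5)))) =-645773239881 / 391761175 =-1648.38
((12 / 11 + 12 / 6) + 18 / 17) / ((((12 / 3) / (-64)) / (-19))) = 235904 / 187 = 1261.52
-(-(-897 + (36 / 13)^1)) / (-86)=11625 / 1118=10.40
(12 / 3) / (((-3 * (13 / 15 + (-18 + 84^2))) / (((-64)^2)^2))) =-335544320 / 105583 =-3178.01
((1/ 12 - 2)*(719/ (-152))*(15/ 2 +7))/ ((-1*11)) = -479573/ 40128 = -11.95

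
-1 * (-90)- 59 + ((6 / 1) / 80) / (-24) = 9919 / 320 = 31.00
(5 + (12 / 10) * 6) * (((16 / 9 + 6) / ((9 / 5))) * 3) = 4270 / 27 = 158.15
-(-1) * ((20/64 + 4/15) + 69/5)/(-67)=-3451/16080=-0.21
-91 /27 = -3.37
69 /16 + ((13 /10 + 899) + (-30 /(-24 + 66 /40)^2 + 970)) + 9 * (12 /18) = 10020034747 /5328240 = 1880.55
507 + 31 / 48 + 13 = 24991 / 48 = 520.65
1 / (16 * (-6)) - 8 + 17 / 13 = -6.70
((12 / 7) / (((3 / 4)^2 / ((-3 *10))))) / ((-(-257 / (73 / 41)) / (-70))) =467200 / 10537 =44.34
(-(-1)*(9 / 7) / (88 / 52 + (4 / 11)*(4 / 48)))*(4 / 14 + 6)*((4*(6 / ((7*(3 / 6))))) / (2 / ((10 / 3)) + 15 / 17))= 38507040 / 1774339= 21.70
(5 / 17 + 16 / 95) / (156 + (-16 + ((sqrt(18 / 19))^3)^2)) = 269667 / 82117820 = 0.00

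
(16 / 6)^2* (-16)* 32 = -32768 / 9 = -3640.89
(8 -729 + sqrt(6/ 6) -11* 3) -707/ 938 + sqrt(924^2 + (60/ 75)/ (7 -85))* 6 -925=-224953/ 134 + 2* sqrt(32464832010)/ 65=3865.25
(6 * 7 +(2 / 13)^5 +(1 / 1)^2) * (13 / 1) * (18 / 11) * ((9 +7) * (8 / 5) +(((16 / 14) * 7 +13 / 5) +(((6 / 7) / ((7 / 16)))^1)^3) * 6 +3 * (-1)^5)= 2018169523680822 / 16800865445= 120122.95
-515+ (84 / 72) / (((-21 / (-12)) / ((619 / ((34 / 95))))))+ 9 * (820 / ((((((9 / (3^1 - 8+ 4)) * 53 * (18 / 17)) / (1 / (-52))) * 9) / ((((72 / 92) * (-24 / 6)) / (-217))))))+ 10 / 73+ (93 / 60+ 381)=784080283558181 / 768158920620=1020.73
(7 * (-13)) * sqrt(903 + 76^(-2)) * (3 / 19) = -273 * sqrt(5215729) / 1444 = -431.77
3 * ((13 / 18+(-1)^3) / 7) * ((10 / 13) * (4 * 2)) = -200 / 273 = -0.73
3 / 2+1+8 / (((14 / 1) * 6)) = 109 / 42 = 2.60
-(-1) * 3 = 3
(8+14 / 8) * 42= 819 / 2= 409.50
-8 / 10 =-4 / 5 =-0.80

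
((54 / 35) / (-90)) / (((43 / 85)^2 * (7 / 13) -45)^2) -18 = -2237145674266299 / 124285811979868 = -18.00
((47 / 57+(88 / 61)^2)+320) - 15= 65305880 / 212097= 307.91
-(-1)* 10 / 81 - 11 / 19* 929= -827549 / 1539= -537.72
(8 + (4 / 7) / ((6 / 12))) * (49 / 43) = 448 / 43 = 10.42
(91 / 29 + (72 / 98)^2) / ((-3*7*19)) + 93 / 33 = 858424276 / 305601681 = 2.81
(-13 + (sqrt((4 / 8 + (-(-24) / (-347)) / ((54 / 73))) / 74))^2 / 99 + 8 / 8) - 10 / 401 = -220645002973 / 18349036596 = -12.02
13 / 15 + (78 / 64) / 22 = 9737 / 10560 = 0.92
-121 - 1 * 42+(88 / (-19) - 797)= -18328 / 19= -964.63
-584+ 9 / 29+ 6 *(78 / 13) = -15883 / 29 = -547.69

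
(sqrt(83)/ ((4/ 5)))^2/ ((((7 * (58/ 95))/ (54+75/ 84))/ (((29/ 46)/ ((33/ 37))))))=1177.44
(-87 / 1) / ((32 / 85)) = -7395 / 32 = -231.09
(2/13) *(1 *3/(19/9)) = 54/247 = 0.22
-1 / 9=-0.11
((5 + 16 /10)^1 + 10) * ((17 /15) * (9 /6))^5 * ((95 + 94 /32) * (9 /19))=10934.29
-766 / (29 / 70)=-1848.97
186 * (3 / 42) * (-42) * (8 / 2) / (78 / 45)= -1287.69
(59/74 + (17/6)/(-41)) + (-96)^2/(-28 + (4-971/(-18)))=756742534/2452989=308.50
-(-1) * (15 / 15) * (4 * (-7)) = -28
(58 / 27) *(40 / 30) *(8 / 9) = 1856 / 729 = 2.55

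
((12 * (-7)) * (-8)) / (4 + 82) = 336 / 43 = 7.81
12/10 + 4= 26/5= 5.20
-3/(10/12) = -18/5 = -3.60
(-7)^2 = 49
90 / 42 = 15 / 7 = 2.14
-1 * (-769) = 769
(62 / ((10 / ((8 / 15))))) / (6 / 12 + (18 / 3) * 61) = 496 / 54975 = 0.01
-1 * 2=-2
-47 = -47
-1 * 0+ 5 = 5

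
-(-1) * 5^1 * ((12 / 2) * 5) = 150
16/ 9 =1.78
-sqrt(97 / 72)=-sqrt(194) / 12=-1.16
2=2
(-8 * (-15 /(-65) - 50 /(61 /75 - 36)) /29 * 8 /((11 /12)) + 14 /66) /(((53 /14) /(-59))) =1121875442 /19121817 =58.67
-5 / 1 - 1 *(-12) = 7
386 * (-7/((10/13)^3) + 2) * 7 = -36150.06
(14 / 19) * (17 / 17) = 14 / 19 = 0.74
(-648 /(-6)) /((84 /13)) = 117 /7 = 16.71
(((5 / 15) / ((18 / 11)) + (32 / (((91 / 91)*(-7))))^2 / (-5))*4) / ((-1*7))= 105202 / 46305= 2.27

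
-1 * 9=-9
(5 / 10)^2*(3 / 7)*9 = 27 / 28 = 0.96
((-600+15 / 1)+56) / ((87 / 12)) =-2116 / 29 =-72.97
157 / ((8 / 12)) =471 / 2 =235.50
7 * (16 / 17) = 112 / 17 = 6.59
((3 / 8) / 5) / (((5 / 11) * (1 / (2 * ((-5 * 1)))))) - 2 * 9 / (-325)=-2073 / 1300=-1.59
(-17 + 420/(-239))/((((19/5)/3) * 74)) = -67245/336034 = -0.20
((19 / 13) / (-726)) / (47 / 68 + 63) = -646 / 20437989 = -0.00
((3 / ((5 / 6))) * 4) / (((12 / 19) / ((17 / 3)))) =646 / 5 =129.20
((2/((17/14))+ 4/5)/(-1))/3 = -208/255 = -0.82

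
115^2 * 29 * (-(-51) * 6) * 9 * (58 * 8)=490089722400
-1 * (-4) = 4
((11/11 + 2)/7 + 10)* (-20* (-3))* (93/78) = 67890/91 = 746.04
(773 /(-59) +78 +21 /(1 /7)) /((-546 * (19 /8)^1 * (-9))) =376 /20709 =0.02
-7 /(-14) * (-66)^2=2178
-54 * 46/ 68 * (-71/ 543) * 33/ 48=3.28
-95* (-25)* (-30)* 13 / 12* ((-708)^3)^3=3450216073998379875634298880000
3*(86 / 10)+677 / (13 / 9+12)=46074 / 605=76.16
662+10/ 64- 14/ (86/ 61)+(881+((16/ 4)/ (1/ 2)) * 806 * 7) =64216855/ 1376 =46669.23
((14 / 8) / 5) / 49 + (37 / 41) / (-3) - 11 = -194477 / 17220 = -11.29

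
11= 11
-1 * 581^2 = -337561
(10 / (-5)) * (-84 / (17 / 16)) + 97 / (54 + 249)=816113 / 5151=158.44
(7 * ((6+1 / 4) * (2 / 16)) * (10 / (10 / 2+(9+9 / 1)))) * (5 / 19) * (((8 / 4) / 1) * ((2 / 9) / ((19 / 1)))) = 4375 / 298908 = 0.01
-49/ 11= -4.45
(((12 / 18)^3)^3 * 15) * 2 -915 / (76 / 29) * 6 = -522093845 / 249318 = -2094.09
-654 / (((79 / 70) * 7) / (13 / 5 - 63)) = 395016 / 79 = 5000.20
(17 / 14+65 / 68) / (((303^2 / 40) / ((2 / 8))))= 5165 / 21850542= 0.00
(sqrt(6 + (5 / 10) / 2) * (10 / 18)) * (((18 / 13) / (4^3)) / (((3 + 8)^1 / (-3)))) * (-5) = 375 / 9152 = 0.04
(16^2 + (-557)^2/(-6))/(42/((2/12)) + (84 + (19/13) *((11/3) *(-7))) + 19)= -4013269/24764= -162.06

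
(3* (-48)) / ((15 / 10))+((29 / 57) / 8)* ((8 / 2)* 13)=-10567 / 114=-92.69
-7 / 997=-0.01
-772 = -772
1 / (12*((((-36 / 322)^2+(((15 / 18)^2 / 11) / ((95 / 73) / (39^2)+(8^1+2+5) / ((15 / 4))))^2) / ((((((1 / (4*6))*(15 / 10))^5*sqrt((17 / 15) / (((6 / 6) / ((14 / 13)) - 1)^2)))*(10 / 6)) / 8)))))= 0.00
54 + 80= 134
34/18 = 17/9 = 1.89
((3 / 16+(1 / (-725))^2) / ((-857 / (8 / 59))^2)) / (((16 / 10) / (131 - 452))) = -506182011 / 537528717732250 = -0.00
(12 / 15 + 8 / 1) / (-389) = -44 / 1945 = -0.02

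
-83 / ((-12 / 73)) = 6059 / 12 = 504.92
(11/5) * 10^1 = 22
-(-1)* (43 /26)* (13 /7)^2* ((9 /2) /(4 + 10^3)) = 5031 /196784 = 0.03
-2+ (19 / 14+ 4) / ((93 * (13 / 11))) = -11009 / 5642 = -1.95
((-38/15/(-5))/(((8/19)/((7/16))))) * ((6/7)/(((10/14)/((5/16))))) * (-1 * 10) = -2527/1280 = -1.97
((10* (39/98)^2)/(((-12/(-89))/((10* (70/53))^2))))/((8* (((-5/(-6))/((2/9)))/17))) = 1161.07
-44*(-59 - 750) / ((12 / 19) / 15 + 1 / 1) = 307420 / 9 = 34157.78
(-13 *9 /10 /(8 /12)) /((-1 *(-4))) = -351 /80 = -4.39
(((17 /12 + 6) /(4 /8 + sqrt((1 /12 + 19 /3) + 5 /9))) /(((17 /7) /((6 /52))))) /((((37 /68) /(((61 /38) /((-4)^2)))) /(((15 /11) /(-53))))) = 5130405 /41260318528 -1710135* sqrt(251) /41260318528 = -0.00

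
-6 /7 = -0.86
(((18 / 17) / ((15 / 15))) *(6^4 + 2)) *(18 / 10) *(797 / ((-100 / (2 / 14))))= -41897493 / 14875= -2816.64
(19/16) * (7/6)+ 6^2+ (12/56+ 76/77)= 285233/7392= 38.59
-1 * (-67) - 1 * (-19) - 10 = 76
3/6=1/2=0.50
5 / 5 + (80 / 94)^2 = 3809 / 2209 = 1.72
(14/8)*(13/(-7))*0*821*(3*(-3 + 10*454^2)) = 0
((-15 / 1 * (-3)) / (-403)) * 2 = -90 / 403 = -0.22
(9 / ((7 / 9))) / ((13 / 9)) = 8.01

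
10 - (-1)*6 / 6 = 11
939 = 939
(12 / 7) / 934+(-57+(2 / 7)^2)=-1302421 / 22883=-56.92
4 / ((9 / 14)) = 56 / 9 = 6.22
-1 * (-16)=16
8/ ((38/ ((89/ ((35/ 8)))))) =2848/ 665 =4.28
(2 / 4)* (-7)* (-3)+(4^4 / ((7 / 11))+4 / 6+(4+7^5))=723427 / 42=17224.45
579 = 579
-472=-472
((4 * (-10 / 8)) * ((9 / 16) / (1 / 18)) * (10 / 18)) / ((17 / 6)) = -675 / 68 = -9.93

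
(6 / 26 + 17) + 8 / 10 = 1172 / 65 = 18.03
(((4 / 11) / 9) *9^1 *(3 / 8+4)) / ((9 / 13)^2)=5915 / 1782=3.32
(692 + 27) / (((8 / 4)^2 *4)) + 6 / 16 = 725 / 16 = 45.31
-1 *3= -3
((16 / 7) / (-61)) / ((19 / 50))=-800 / 8113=-0.10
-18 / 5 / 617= -18 / 3085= -0.01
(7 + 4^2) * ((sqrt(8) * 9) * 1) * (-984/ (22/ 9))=-1833192 * sqrt(2)/ 11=-235684.09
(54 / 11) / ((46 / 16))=432 / 253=1.71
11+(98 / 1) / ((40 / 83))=4287 / 20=214.35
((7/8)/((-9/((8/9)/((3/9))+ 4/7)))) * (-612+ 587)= 7.87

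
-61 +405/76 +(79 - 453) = -32655/76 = -429.67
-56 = -56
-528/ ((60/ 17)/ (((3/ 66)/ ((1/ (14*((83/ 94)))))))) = -19754/ 235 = -84.06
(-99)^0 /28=1 /28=0.04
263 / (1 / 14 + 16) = 16.36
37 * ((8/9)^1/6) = 148/27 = 5.48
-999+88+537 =-374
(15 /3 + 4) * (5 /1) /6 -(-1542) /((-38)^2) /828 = 1494797 /199272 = 7.50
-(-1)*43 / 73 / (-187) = -43 / 13651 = -0.00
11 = 11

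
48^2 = 2304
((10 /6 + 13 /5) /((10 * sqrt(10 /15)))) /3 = 16 * sqrt(6) /225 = 0.17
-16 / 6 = -8 / 3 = -2.67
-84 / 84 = -1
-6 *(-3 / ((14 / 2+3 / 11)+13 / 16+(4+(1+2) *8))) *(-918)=-969408 / 2117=-457.92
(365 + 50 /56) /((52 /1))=10245 /1456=7.04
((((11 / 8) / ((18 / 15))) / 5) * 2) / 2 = 11 / 48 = 0.23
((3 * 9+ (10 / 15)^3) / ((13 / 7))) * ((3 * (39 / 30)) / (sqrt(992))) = 5159 * sqrt(62) / 22320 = 1.82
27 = 27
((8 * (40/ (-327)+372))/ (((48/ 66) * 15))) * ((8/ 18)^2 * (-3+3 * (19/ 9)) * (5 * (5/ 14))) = 76436800/ 238383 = 320.65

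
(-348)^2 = 121104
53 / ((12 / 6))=53 / 2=26.50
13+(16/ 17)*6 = 317/ 17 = 18.65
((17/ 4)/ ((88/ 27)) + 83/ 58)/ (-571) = -27919/ 5828768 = -0.00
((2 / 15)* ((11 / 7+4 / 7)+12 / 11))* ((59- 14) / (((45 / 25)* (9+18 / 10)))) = 2075 / 2079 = 1.00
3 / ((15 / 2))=2 / 5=0.40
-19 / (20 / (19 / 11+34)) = -7467 / 220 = -33.94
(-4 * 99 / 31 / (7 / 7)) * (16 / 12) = -528 / 31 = -17.03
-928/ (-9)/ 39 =928/ 351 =2.64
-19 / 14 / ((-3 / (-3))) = -19 / 14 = -1.36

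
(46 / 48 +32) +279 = 7487 / 24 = 311.96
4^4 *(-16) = -4096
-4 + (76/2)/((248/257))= 4387/124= 35.38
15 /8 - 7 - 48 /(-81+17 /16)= -46295 /10232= -4.52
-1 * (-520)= 520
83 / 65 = 1.28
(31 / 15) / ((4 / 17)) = 527 / 60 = 8.78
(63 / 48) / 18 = 7 / 96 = 0.07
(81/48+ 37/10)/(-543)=-431/43440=-0.01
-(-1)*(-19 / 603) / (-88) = 0.00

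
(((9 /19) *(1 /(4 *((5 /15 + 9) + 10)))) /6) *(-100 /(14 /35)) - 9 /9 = -5533 /4408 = -1.26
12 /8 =3 /2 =1.50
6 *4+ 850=874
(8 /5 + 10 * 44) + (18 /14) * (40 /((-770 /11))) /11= 1189932 /2695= 441.53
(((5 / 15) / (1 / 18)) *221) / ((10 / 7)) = 4641 / 5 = 928.20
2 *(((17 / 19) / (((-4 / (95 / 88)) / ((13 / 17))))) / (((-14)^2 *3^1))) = -65 / 103488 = -0.00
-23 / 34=-0.68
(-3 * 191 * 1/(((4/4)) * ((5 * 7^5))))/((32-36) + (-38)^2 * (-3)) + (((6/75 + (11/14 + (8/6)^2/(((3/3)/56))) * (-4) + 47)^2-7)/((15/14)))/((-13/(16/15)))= -103722752290521598427/10791215867250000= -9611.78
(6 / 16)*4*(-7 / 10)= -21 / 20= -1.05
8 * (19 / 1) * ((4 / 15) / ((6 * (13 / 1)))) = 304 / 585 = 0.52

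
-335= -335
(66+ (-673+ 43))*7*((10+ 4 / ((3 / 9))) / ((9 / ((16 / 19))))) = -463232 / 57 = -8126.88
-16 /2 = -8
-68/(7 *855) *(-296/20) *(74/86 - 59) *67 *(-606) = 6810308800/17157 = 396940.54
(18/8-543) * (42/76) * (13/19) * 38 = -590499/76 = -7769.72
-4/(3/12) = -16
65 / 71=0.92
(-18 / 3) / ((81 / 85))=-170 / 27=-6.30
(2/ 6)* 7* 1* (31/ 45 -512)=-1193.06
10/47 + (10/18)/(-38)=3185/16074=0.20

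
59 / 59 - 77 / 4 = -73 / 4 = -18.25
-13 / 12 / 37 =-13 / 444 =-0.03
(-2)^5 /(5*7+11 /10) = -320 /361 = -0.89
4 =4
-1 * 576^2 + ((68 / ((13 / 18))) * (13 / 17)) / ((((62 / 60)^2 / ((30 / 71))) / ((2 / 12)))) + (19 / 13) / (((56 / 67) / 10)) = -8239464378869 / 24836084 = -331753.77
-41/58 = -0.71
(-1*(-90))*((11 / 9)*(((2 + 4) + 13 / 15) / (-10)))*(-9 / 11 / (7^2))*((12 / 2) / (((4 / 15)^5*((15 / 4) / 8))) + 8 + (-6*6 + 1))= 46795887 / 3920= 11937.73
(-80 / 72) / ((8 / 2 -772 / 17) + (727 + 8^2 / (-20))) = -0.00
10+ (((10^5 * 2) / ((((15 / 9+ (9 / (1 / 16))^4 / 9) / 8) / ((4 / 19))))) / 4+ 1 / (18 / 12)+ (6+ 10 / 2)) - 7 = 14.67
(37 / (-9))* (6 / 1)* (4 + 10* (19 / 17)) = -6364 / 17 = -374.35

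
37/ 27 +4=145/ 27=5.37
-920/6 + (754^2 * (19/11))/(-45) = -10877704/495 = -21975.16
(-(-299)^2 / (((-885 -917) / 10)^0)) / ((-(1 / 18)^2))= 28965924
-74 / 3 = -24.67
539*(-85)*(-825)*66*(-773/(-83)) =1928346477750/83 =23233090093.37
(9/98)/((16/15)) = 135/1568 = 0.09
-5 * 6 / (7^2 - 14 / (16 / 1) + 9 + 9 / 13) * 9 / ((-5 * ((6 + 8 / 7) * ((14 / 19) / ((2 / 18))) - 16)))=26676 / 895937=0.03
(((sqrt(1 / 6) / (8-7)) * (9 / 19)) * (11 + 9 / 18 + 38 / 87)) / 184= 2077 * sqrt(6) / 405536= 0.01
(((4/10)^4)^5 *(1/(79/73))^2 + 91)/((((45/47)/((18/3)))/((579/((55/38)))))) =37339149448050857767849084/163676738739013671875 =228127.40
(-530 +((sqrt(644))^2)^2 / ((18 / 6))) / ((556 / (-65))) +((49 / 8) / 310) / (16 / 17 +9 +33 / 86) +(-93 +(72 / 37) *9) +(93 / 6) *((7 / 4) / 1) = -1165885774001131 / 72199234050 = -16148.17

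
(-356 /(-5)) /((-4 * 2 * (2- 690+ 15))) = 89 /6730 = 0.01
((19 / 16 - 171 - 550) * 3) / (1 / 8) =-17275.50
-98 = -98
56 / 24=7 / 3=2.33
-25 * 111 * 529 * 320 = -469752000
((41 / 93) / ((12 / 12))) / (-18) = -41 / 1674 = -0.02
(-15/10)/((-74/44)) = 33/37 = 0.89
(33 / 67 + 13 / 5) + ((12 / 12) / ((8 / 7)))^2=82719 / 21440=3.86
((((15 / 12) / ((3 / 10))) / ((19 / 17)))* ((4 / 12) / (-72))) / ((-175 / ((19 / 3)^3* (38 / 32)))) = 116603 / 3919104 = 0.03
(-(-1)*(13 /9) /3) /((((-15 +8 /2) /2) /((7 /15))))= -182 /4455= -0.04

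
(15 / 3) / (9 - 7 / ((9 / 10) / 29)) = -0.02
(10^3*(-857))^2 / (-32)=-22951531250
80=80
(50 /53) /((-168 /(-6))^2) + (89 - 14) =1558225 /20776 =75.00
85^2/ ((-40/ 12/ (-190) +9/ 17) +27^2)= 9.90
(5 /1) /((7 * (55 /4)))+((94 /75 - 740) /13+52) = -27574 /5775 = -4.77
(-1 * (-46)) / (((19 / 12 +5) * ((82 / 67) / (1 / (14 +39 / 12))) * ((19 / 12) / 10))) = 128640 / 61541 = 2.09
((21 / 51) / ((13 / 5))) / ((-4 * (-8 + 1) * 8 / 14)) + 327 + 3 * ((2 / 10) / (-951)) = 1832743059 / 5604560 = 327.01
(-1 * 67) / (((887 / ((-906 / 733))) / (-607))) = -36846114 / 650171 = -56.67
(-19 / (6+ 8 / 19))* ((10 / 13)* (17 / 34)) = -1805 / 1586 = -1.14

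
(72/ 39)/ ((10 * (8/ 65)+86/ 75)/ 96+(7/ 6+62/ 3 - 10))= 0.16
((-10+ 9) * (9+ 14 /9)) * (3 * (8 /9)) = -760 /27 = -28.15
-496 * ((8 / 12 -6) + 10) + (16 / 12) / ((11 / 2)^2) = -840208 / 363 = -2314.62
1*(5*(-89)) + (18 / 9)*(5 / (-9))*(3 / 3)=-446.11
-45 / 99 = -5 / 11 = -0.45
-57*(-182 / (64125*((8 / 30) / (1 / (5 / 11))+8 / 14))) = 7007 / 30000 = 0.23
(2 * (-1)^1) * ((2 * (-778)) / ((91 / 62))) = 2120.26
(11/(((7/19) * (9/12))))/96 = 209/504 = 0.41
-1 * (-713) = 713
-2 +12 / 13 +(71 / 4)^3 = 4651947 / 832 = 5591.28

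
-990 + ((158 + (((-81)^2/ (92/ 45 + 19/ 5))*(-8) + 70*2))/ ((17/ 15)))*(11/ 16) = -223806165/ 35768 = -6257.16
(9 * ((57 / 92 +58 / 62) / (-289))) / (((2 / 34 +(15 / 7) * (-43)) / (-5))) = -1397025 / 531287672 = -0.00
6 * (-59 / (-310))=177 / 155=1.14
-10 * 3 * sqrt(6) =-30 * sqrt(6) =-73.48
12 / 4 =3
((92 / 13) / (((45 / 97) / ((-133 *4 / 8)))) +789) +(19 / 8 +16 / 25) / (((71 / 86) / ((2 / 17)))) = -1588769977 / 7060950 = -225.01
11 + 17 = 28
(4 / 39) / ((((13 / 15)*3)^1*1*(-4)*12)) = -5 / 6084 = -0.00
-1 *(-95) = 95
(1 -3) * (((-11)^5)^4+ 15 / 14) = -9418499929055840128829 / 7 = -1345499989865120018404.14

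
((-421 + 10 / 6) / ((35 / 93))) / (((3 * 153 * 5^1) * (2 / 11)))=-12617 / 4725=-2.67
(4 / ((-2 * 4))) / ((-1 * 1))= 1 / 2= 0.50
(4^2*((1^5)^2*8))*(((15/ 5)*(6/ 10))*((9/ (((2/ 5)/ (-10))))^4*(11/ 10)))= 649539000000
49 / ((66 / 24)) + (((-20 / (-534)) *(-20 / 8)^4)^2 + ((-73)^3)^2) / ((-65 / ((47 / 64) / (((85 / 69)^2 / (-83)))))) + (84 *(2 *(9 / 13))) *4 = 15673427061597668542167511 / 167603797504000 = 93514749039.17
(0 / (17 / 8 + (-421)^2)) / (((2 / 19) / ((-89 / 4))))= 0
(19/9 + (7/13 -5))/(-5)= 0.47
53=53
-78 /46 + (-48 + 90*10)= 19557 /23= 850.30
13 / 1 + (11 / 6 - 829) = -4885 / 6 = -814.17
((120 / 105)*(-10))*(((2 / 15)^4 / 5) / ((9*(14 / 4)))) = -512 / 22325625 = -0.00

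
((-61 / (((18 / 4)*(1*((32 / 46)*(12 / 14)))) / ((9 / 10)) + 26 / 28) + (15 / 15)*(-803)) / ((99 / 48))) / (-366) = 8244952 / 7603101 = 1.08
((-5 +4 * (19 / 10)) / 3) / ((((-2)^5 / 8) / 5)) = -13 / 12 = -1.08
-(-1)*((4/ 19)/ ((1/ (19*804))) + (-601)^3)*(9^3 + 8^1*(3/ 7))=-1112961905295/ 7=-158994557899.29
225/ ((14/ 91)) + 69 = 3063/ 2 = 1531.50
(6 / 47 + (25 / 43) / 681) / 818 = 176873 / 1125814218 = 0.00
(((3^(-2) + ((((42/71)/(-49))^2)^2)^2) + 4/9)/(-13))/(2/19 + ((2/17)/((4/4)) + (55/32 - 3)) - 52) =192386066346455747527031264/238859835500033837087508498807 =0.00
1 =1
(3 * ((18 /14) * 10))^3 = 19683000 /343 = 57384.84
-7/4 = -1.75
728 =728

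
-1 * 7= -7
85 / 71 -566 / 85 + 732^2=3233664879 / 6035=535818.54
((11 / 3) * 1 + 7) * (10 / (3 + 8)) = 320 / 33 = 9.70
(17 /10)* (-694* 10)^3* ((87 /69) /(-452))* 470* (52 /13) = 7745031502664000 /2599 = 2980004425803.77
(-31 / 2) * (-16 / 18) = 13.78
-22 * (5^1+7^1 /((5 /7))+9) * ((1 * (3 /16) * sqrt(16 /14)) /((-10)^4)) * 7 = -3927 * sqrt(14) /200000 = -0.07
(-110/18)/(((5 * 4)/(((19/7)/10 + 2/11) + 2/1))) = -0.75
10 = 10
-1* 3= -3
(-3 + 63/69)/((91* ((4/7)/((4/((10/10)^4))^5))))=-12288/299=-41.10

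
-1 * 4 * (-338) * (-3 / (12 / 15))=-5070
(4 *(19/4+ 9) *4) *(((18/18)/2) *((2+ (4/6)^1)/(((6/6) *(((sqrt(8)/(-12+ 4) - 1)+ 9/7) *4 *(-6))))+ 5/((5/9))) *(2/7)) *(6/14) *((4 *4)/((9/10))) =70400 *sqrt(2)/459+ 52412800/22491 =2547.30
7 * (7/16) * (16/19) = 49/19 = 2.58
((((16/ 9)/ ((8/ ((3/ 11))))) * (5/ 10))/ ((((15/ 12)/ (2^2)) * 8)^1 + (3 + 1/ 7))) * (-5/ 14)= -5/ 2607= -0.00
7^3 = 343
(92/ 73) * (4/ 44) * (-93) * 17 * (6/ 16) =-109089/ 1606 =-67.93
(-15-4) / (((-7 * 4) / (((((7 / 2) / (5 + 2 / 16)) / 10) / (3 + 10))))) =0.00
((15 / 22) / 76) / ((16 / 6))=45 / 13376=0.00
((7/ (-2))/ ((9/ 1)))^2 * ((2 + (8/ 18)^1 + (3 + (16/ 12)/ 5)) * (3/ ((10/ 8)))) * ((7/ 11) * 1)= 88151/ 66825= 1.32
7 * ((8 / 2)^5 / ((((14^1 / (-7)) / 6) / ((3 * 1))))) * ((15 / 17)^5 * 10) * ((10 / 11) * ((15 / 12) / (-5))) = 1224720000000 / 15618427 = 78415.07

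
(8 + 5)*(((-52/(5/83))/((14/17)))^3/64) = -80233262194891/343000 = -233916216.31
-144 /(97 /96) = -13824 /97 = -142.52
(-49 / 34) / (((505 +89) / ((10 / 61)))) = -245 / 615978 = -0.00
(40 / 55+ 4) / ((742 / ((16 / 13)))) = 32 / 4081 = 0.01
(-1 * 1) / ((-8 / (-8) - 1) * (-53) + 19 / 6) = -6 / 19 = -0.32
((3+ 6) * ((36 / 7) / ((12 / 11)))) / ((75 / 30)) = 594 / 35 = 16.97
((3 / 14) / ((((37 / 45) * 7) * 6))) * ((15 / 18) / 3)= 25 / 14504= 0.00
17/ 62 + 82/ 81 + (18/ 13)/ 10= 465163/ 326430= 1.43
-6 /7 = -0.86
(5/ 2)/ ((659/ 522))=1305/ 659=1.98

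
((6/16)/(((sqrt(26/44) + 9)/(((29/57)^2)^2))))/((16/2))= 268279/763159776 - 24389* sqrt(286)/13736875968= 0.00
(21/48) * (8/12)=7/24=0.29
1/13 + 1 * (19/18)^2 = 5017/4212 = 1.19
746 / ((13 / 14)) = 10444 / 13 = 803.38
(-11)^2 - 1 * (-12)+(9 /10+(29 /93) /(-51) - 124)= 469267 /47430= 9.89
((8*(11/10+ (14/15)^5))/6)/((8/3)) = 2746273/3037500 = 0.90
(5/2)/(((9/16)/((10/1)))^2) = 64000/81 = 790.12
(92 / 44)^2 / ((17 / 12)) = 3.09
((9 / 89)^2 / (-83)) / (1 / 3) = -243 / 657443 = -0.00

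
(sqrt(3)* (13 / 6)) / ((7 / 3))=13* sqrt(3) / 14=1.61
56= 56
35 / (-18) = -35 / 18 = -1.94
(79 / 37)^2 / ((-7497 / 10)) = -62410 / 10263393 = -0.01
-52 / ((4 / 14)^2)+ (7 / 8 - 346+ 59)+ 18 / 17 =-125401 / 136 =-922.07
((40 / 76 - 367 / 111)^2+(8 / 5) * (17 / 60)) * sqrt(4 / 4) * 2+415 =47966322461 / 111197025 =431.36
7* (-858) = -6006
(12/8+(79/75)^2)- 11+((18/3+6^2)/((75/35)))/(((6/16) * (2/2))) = 493607/11250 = 43.88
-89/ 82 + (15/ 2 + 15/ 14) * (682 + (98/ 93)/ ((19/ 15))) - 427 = 5424.76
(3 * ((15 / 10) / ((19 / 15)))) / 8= 135 / 304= 0.44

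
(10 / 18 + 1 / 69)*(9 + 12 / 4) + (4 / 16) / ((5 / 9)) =10061 / 1380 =7.29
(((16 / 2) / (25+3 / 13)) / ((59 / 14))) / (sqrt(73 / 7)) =182 * sqrt(511) / 176587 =0.02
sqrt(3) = 1.73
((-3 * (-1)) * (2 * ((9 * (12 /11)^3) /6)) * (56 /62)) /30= 72576 /206305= 0.35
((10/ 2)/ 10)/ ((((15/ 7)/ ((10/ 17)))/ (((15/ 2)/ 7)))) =5/ 34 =0.15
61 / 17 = 3.59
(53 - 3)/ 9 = 50/ 9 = 5.56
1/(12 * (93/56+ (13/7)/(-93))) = 434/8545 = 0.05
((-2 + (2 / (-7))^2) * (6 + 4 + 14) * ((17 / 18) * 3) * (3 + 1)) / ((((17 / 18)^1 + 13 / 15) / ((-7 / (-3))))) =-767040 / 1141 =-672.25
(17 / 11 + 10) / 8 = 1.44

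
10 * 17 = 170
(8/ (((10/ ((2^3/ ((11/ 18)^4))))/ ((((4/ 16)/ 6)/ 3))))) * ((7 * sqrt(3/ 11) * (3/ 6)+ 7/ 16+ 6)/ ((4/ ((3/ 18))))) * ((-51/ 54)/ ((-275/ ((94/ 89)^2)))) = 56780136 * sqrt(33)/ 1754066835125+ 104434893/ 159460621375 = 0.00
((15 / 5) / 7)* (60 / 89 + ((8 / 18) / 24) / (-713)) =2310031 / 7995582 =0.29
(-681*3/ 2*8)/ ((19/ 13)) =-106236/ 19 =-5591.37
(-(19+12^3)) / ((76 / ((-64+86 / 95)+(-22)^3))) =888833419 / 3610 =246214.24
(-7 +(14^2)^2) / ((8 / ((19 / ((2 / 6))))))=2189313 / 8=273664.12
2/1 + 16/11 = 38/11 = 3.45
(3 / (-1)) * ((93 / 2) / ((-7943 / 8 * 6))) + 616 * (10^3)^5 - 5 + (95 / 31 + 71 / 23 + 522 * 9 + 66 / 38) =66283953736000505836064504 / 107603821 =616000000000004700.91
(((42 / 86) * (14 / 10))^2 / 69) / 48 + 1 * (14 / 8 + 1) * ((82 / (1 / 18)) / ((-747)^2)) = 7820735201 / 1054686610800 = 0.01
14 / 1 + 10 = 24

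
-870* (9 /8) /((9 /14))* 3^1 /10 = -1827 /4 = -456.75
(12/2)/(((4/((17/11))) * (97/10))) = 255/1067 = 0.24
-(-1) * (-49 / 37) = -49 / 37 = -1.32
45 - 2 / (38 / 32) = 823 / 19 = 43.32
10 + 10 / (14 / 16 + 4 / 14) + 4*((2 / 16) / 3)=1465 / 78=18.78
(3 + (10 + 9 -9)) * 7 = 91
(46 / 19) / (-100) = -23 / 950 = -0.02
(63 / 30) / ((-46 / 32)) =-168 / 115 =-1.46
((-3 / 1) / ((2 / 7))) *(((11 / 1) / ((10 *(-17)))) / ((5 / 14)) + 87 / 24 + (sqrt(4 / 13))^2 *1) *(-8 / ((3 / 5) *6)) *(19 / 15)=22053661 / 198900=110.88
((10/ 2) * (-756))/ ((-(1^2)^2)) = 3780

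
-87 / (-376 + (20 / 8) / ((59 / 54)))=5133 / 22049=0.23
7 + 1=8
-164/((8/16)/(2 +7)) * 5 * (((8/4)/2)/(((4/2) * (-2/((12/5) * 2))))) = 17712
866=866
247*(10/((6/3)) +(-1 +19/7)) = 11609/7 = 1658.43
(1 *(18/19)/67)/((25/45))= 162/6365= 0.03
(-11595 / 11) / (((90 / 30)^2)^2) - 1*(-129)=34448 / 297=115.99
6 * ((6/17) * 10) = 360/17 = 21.18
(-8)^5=-32768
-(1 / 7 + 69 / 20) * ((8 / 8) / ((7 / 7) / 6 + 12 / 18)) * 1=-1509 / 350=-4.31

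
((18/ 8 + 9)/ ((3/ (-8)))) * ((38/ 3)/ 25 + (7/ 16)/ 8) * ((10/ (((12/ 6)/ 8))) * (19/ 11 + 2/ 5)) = -630513/ 440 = -1432.98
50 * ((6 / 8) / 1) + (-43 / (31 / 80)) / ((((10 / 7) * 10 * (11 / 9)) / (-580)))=2539527 / 682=3723.65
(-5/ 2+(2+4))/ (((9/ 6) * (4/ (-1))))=-7/ 12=-0.58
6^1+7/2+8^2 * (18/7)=2437/14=174.07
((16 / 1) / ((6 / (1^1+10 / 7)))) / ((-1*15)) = -136 / 315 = -0.43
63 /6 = 21 /2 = 10.50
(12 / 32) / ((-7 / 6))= -9 / 28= -0.32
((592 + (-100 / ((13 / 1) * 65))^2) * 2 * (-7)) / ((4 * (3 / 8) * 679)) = -67634048 / 8311251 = -8.14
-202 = -202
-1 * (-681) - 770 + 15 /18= -529 /6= -88.17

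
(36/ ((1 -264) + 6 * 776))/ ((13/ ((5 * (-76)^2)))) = 1039680/ 57109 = 18.21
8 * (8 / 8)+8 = 16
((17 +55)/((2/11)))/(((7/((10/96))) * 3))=55/28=1.96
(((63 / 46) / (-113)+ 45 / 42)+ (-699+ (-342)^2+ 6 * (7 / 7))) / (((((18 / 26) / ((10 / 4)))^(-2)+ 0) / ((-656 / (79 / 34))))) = -595383778944 / 236509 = -2517383.18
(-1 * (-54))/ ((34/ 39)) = 1053/ 17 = 61.94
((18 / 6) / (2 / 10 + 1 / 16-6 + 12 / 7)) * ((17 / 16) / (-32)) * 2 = 595 / 12016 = 0.05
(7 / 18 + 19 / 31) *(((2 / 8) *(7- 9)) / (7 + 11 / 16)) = -2236 / 34317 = -0.07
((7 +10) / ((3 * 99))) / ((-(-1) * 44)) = 17 / 13068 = 0.00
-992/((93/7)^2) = -1568/279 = -5.62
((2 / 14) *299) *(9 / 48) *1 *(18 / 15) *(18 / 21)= 8073 / 980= 8.24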